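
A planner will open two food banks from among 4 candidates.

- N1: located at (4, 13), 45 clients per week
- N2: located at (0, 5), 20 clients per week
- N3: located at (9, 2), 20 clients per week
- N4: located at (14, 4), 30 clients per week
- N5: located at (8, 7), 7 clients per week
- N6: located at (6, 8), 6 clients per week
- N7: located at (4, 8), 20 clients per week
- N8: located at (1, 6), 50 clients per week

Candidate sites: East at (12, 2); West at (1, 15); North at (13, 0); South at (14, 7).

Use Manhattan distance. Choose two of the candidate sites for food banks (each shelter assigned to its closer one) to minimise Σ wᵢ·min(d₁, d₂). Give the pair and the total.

Evaluate every pair (each demand assigned to the nearer of the two):
  {East, West}: total = 1410
  {West, South}: total = 1481
  {West, North}: total = 1521
  {East, South}: total = 2186
  {North, South}: total = 2266
  {East, North}: total = 2500
Best pair: {East, West} with total 1410.

{East, West}, total 1410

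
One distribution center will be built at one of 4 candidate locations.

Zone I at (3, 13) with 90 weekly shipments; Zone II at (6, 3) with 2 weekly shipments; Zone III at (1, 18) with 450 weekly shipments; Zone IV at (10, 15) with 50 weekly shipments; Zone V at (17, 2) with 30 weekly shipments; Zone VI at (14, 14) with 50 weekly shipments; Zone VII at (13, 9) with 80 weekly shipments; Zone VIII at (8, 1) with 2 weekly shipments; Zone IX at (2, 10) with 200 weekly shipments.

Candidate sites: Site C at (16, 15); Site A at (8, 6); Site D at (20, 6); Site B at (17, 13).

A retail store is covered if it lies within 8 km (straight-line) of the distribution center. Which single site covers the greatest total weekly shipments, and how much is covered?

Site A, covering 284

Coverage radius r = 8 km; a point is covered iff (Δx)²+(Δy)² ≤ 8² = 64.
  Site C (16, 15): covers {Zone IV, Zone VI, Zone VII} → 180
  Site A (8, 6): covers {Zone II, Zone VII, Zone VIII, Zone IX} → 284
  Site D (20, 6): covers {Zone V, Zone VII} → 110
  Site B (17, 13): covers {Zone IV, Zone VI, Zone VII} → 180
Maximum coverage at Site A: 284 weekly shipments.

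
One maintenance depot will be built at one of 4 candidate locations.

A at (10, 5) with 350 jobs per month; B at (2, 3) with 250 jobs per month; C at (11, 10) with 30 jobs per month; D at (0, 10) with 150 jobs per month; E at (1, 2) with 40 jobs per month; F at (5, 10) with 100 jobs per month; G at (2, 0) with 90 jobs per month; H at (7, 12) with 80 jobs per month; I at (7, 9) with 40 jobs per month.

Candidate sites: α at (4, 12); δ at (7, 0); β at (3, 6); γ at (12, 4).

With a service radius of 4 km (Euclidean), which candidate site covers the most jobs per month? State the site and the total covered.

γ, covering 350

Coverage radius r = 4 km; a point is covered iff (Δx)²+(Δy)² ≤ 4² = 16.
  α (4, 12): covers {F, H} → 180
  δ (7, 0): covers {none} → 0
  β (3, 6): covers {B} → 250
  γ (12, 4): covers {A} → 350
Maximum coverage at γ: 350 jobs per month.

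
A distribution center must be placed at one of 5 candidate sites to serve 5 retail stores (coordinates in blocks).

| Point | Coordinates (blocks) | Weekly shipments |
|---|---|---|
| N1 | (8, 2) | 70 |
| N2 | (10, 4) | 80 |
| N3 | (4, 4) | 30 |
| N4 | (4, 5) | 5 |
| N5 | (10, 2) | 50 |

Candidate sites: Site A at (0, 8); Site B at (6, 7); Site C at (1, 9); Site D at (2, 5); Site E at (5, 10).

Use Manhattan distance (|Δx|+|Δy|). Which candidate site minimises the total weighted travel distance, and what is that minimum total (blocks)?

Total weighted distance at each candidate:
  Site A (0, 8): total = 3175
  Site B (6, 7): total = 1670
  Site C (1, 9): total = 3175
  Site D (2, 5): total = 2000
  Site E (5, 10): total = 2540
Minimum is at Site B with total 1670 blocks.

Site B, total 1670 blocks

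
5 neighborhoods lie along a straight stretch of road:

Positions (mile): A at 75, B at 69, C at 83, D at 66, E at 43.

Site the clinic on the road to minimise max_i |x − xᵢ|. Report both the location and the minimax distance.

The 1-center on a line is the midpoint of the two extreme points: leftmost at 43, rightmost at 83.
Optimal location = (43 + 83)/2 = 63; maximum distance = (83 − 43)/2 = 20.

location 63, max distance 20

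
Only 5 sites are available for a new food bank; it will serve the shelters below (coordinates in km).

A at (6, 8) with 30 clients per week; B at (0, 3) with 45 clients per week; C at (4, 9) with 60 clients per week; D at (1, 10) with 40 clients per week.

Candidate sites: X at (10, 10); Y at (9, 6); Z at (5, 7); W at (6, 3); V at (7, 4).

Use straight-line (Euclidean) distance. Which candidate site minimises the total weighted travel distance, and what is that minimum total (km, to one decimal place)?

Total weighted distance at each candidate:
  X (10, 10): total = 1408.4
  Y (9, 6): total = 1242.7
  Z (5, 7): total = 664.7
  W (6, 3): total = 1143.6
  V (7, 4): total = 1131.2
Minimum is at Z with total 664.7 km.

Z, total 664.7 km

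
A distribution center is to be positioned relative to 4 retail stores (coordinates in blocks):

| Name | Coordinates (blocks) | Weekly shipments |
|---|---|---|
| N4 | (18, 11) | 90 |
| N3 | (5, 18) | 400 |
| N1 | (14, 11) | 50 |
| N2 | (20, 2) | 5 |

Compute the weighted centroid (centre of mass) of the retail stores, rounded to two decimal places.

The minimiser of Σwᵢ‖p−pᵢ‖² is the weighted centroid p* = (Σwᵢpᵢ)/(Σwᵢ).
Σwᵢ = 545.
Σwᵢxᵢ = 90·18 + 400·5 + 50·14 + 5·20 = 4420.
Σwᵢyᵢ = 90·11 + 400·18 + 50·11 + 5·2 = 8750.
x* = 4420/545 = 8.11, y* = 8750/545 = 16.06.

(8.11, 16.06)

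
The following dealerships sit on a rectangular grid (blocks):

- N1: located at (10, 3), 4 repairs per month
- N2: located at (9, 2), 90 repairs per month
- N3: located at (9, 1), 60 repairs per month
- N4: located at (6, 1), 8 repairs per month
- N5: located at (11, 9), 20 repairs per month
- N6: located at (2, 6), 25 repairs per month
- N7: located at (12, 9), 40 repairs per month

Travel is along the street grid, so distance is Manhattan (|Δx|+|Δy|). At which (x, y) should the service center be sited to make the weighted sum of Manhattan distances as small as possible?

(9, 2)

Manhattan distance separates: Σwᵢ(|x−xᵢ|+|y−yᵢ|) = Σwᵢ|x−xᵢ| + Σwᵢ|y−yᵢ|, so x and y are optimised independently as 1-D weighted medians.
Total weight W = 247; half = 123.5.
x-coordinate, sorted with cumulative weight:
  x=2 (N6, w=25) cum 25
  x=6 (N4, w=8) cum 33
  x=9 (N2, w=90) cum 123
  x=9 (N3, w=60) cum 183  ← median
  x=10 (N1, w=4) cum 187
  x=11 (N5, w=20) cum 207
  x=12 (N7, w=40) cum 247
⇒ x* = 9
y-coordinate, sorted with cumulative weight:
  y=1 (N3, w=60) cum 60
  y=1 (N4, w=8) cum 68
  y=2 (N2, w=90) cum 158  ← median
  y=3 (N1, w=4) cum 162
  y=6 (N6, w=25) cum 187
  y=9 (N5, w=20) cum 207
  y=9 (N7, w=40) cum 247
⇒ y* = 2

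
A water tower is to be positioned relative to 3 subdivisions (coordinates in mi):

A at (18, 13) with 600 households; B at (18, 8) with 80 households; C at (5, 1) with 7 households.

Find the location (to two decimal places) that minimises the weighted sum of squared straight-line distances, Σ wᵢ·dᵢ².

(17.87, 12.30)

The minimiser of Σwᵢ‖p−pᵢ‖² is the weighted centroid p* = (Σwᵢpᵢ)/(Σwᵢ).
Σwᵢ = 687.
Σwᵢxᵢ = 600·18 + 80·18 + 7·5 = 12275.
Σwᵢyᵢ = 600·13 + 80·8 + 7·1 = 8447.
x* = 12275/687 = 17.87, y* = 8447/687 = 12.30.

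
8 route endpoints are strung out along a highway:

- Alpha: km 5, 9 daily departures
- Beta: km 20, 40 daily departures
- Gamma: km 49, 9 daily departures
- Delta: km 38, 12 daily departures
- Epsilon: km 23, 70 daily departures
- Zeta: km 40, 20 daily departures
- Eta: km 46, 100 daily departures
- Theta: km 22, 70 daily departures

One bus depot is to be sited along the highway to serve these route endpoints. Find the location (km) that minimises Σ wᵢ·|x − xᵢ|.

x = 23

For a sum of weighted absolute distances on a line, the optimum is the weighted median (not the mean). Total weight W = 330; half-weight = 165.
Sort by position and accumulate weight:
  km 5 (Alpha, w=9) → cum 9
  km 20 (Beta, w=40) → cum 49
  km 22 (Theta, w=70) → cum 119
  km 23 (Epsilon, w=70) → cum 189  ≥ 165 → median here
  km 38 (Delta, w=12) → cum 201
  km 40 (Zeta, w=20) → cum 221
  km 46 (Eta, w=100) → cum 321
  km 49 (Gamma, w=9) → cum 330
Optimal location: km 23.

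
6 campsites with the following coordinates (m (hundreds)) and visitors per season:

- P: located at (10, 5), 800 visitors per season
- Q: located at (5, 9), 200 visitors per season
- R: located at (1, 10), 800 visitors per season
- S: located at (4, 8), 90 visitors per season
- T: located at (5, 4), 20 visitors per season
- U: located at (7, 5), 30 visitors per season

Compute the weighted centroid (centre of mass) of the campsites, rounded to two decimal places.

The minimiser of Σwᵢ‖p−pᵢ‖² is the weighted centroid p* = (Σwᵢpᵢ)/(Σwᵢ).
Σwᵢ = 1940.
Σwᵢxᵢ = 800·10 + 200·5 + 800·1 + 90·4 + 20·5 + 30·7 = 10470.
Σwᵢyᵢ = 800·5 + 200·9 + 800·10 + 90·8 + 20·4 + 30·5 = 14750.
x* = 10470/1940 = 5.40, y* = 14750/1940 = 7.60.

(5.40, 7.60)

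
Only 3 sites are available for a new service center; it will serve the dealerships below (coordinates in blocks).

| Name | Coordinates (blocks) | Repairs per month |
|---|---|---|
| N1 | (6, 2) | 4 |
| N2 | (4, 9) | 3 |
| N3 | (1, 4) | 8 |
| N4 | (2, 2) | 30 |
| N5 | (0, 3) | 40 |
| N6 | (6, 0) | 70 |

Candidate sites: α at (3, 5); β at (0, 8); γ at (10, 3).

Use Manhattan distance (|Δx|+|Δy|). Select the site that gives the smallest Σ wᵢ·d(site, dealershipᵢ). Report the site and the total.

α, total 943 blocks

Total weighted distance at each candidate:
  α (3, 5): total = 943
  β (0, 8): total = 1523
  γ (10, 3): total = 1296
Minimum is at α with total 943 blocks.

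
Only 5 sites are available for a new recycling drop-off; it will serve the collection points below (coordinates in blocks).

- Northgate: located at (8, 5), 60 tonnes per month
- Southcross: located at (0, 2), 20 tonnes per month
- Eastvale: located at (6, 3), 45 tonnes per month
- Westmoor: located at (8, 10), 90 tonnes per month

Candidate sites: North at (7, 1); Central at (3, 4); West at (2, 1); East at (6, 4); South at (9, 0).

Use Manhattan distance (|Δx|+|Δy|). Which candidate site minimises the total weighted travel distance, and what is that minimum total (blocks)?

Total weighted distance at each candidate:
  North (7, 1): total = 1495
  Central (3, 4): total = 1630
  West (2, 1): total = 2280
  East (6, 4): total = 1105
  South (9, 0): total = 1840
Minimum is at East with total 1105 blocks.

East, total 1105 blocks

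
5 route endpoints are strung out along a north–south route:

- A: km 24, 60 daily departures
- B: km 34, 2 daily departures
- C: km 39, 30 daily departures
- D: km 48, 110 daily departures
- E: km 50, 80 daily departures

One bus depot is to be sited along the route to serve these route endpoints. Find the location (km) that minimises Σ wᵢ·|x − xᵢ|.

x = 48

For a sum of weighted absolute distances on a line, the optimum is the weighted median (not the mean). Total weight W = 282; half-weight = 141.
Sort by position and accumulate weight:
  km 24 (A, w=60) → cum 60
  km 34 (B, w=2) → cum 62
  km 39 (C, w=30) → cum 92
  km 48 (D, w=110) → cum 202  ≥ 141 → median here
  km 50 (E, w=80) → cum 282
Optimal location: km 48.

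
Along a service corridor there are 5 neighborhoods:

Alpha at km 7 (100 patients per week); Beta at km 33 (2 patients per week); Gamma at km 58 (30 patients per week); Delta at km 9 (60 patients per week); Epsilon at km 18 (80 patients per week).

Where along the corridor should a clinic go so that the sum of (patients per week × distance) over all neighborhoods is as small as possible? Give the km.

For a sum of weighted absolute distances on a line, the optimum is the weighted median (not the mean). Total weight W = 272; half-weight = 136.
Sort by position and accumulate weight:
  km 7 (Alpha, w=100) → cum 100
  km 9 (Delta, w=60) → cum 160  ≥ 136 → median here
  km 18 (Epsilon, w=80) → cum 240
  km 33 (Beta, w=2) → cum 242
  km 58 (Gamma, w=30) → cum 272
Optimal location: km 9.

x = 9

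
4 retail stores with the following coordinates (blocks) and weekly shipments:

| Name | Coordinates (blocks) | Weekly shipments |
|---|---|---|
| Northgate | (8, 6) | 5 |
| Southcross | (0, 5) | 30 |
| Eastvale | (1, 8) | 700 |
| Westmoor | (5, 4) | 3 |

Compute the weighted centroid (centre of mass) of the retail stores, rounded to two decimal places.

The minimiser of Σwᵢ‖p−pᵢ‖² is the weighted centroid p* = (Σwᵢpᵢ)/(Σwᵢ).
Σwᵢ = 738.
Σwᵢxᵢ = 5·8 + 30·0 + 700·1 + 3·5 = 755.
Σwᵢyᵢ = 5·6 + 30·5 + 700·8 + 3·4 = 5792.
x* = 755/738 = 1.02, y* = 5792/738 = 7.85.

(1.02, 7.85)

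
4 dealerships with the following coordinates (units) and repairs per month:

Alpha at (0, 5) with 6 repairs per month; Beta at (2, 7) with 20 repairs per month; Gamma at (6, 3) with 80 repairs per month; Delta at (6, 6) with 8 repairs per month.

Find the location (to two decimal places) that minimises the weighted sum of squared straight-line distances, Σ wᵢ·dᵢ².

The minimiser of Σwᵢ‖p−pᵢ‖² is the weighted centroid p* = (Σwᵢpᵢ)/(Σwᵢ).
Σwᵢ = 114.
Σwᵢxᵢ = 6·0 + 20·2 + 80·6 + 8·6 = 568.
Σwᵢyᵢ = 6·5 + 20·7 + 80·3 + 8·6 = 458.
x* = 568/114 = 4.98, y* = 458/114 = 4.02.

(4.98, 4.02)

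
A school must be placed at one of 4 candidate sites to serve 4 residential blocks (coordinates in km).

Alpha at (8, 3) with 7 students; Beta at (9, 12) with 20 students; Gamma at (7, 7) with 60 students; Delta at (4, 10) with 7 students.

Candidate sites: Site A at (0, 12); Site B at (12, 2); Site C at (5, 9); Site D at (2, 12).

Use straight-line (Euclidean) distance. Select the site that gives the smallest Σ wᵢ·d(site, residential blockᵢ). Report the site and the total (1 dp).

Total weighted distance at each candidate:
  Site A (0, 12): total = 811.7
  Site B (12, 2): total = 741.1
  Site C (5, 9): total = 326.6
  Site D (2, 12): total = 659.8
Minimum is at Site C with total 326.6 km.

Site C, total 326.6 km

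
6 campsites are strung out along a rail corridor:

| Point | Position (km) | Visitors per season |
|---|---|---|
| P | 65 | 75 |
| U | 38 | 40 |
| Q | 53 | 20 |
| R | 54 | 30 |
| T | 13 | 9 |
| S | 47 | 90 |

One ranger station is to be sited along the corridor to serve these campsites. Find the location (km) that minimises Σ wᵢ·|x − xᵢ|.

For a sum of weighted absolute distances on a line, the optimum is the weighted median (not the mean). Total weight W = 264; half-weight = 132.
Sort by position and accumulate weight:
  km 13 (T, w=9) → cum 9
  km 38 (U, w=40) → cum 49
  km 47 (S, w=90) → cum 139  ≥ 132 → median here
  km 53 (Q, w=20) → cum 159
  km 54 (R, w=30) → cum 189
  km 65 (P, w=75) → cum 264
Optimal location: km 47.

x = 47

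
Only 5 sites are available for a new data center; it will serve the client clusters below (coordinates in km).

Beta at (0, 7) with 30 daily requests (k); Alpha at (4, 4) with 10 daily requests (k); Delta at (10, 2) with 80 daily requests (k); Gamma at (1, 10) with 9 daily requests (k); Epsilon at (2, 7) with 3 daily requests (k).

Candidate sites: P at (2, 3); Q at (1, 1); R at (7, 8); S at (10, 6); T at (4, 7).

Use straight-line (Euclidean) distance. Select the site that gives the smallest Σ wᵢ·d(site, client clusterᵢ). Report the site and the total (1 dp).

S, total 797.6 km

Total weighted distance at each candidate:
  P (2, 3): total = 877.1
  Q (1, 1): total = 1048.6
  R (7, 8): total = 871.0
  S (10, 6): total = 797.6
  T (4, 7): total = 819.0
Minimum is at S with total 797.6 km.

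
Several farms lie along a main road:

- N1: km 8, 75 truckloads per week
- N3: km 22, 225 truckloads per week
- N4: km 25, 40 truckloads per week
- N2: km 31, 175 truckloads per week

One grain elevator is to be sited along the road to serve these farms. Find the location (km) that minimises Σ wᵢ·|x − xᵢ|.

x = 22

For a sum of weighted absolute distances on a line, the optimum is the weighted median (not the mean). Total weight W = 515; half-weight = 257.5.
Sort by position and accumulate weight:
  km 8 (N1, w=75) → cum 75
  km 22 (N3, w=225) → cum 300  ≥ 257.5 → median here
  km 25 (N4, w=40) → cum 340
  km 31 (N2, w=175) → cum 515
Optimal location: km 22.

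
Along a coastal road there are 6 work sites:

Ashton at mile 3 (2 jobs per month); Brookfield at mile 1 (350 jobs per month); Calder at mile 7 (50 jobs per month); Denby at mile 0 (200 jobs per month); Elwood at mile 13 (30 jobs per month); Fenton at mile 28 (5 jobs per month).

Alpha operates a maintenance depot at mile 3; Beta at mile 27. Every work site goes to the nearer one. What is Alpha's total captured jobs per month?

The indifferent point is the midpoint (3+27)/2 = 15; work sites left of it (closer to Alpha at 3) go to Alpha, those right go to Beta.
  Denby at 0 (w=200) → Alpha
  Brookfield at 1 (w=350) → Alpha
  Ashton at 3 (w=2) → Alpha
  Calder at 7 (w=50) → Alpha
  Elwood at 13 (w=30) → Alpha
  Fenton at 28 (w=5) → Beta
Alpha captures 632; Beta captures 5.

632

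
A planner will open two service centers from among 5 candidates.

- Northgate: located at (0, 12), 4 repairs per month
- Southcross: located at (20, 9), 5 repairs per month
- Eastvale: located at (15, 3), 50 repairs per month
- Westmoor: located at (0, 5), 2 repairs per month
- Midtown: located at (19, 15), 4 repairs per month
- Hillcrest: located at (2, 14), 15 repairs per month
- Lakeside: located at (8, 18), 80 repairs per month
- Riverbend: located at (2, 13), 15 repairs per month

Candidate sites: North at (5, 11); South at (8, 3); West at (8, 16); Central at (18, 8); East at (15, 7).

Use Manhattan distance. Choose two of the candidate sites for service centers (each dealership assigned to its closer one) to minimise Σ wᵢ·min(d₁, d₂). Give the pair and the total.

{West, East}, total 780

Evaluate every pair (each demand assigned to the nearer of the two):
  {West, East}: total = 780
  {West, Central}: total = 948
  {South, West}: total = 971
  {North, East}: total = 1294
  {North, West}: total = 1404
  {North, Central}: total = 1458
  {North, South}: total = 1516
  {South, East}: total = 2066
  {South, Central}: total = 2180
  {Central, East}: total = 2386
Best pair: {West, East} with total 780.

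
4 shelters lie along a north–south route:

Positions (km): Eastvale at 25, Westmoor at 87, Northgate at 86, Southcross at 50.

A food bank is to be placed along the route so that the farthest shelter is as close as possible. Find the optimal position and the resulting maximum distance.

The 1-center on a line is the midpoint of the two extreme points: leftmost at 25, rightmost at 87.
Optimal location = (25 + 87)/2 = 56; maximum distance = (87 − 25)/2 = 31.

location 56, max distance 31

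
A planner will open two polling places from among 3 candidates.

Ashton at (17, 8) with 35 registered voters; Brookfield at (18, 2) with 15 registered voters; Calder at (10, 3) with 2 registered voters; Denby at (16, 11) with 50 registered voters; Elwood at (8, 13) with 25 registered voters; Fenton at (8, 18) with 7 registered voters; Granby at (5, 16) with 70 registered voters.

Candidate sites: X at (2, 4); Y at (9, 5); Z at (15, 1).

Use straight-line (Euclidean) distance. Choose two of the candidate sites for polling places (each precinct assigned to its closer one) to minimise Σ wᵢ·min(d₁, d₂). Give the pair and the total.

{Y, Z}, total 1879.8

Evaluate every pair (each demand assigned to the nearer of the two):
  {Y, Z}: total = 1879.8
  {X, Y}: total = 2018.9
  {X, Z}: total = 2058.4
Best pair: {Y, Z} with total 1879.8.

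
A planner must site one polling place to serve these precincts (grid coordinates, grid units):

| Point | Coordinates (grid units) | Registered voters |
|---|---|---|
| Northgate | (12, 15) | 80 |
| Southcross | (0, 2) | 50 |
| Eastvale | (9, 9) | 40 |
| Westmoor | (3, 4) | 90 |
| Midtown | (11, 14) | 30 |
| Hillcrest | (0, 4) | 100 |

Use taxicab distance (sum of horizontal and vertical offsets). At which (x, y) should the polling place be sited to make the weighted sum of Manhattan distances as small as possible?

Manhattan distance separates: Σwᵢ(|x−xᵢ|+|y−yᵢ|) = Σwᵢ|x−xᵢ| + Σwᵢ|y−yᵢ|, so x and y are optimised independently as 1-D weighted medians.
Total weight W = 390; half = 195.
x-coordinate, sorted with cumulative weight:
  x=0 (Southcross, w=50) cum 50
  x=0 (Hillcrest, w=100) cum 150
  x=3 (Westmoor, w=90) cum 240  ← median
  x=9 (Eastvale, w=40) cum 280
  x=11 (Midtown, w=30) cum 310
  x=12 (Northgate, w=80) cum 390
⇒ x* = 3
y-coordinate, sorted with cumulative weight:
  y=2 (Southcross, w=50) cum 50
  y=4 (Westmoor, w=90) cum 140
  y=4 (Hillcrest, w=100) cum 240  ← median
  y=9 (Eastvale, w=40) cum 280
  y=14 (Midtown, w=30) cum 310
  y=15 (Northgate, w=80) cum 390
⇒ y* = 4

(3, 4)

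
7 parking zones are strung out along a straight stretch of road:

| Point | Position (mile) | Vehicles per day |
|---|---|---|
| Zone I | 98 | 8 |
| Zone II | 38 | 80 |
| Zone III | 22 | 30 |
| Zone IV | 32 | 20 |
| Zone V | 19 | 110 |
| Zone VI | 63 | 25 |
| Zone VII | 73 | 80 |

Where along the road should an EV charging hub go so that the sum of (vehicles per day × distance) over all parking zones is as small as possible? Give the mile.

For a sum of weighted absolute distances on a line, the optimum is the weighted median (not the mean). Total weight W = 353; half-weight = 176.5.
Sort by position and accumulate weight:
  mile 19 (Zone V, w=110) → cum 110
  mile 22 (Zone III, w=30) → cum 140
  mile 32 (Zone IV, w=20) → cum 160
  mile 38 (Zone II, w=80) → cum 240  ≥ 176.5 → median here
  mile 63 (Zone VI, w=25) → cum 265
  mile 73 (Zone VII, w=80) → cum 345
  mile 98 (Zone I, w=8) → cum 353
Optimal location: mile 38.

x = 38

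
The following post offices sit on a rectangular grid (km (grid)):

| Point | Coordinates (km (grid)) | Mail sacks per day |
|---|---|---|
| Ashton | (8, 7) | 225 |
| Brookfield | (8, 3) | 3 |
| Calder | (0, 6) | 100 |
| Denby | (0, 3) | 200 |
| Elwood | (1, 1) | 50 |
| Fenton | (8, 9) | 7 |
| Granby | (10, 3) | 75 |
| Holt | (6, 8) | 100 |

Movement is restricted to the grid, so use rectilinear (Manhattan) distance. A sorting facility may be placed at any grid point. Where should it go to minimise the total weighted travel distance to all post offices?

Manhattan distance separates: Σwᵢ(|x−xᵢ|+|y−yᵢ|) = Σwᵢ|x−xᵢ| + Σwᵢ|y−yᵢ|, so x and y are optimised independently as 1-D weighted medians.
Total weight W = 760; half = 380.
x-coordinate, sorted with cumulative weight:
  x=0 (Calder, w=100) cum 100
  x=0 (Denby, w=200) cum 300
  x=1 (Elwood, w=50) cum 350
  x=6 (Holt, w=100) cum 450  ← median
  x=8 (Ashton, w=225) cum 675
  x=8 (Brookfield, w=3) cum 678
  x=8 (Fenton, w=7) cum 685
  x=10 (Granby, w=75) cum 760
⇒ x* = 6
y-coordinate, sorted with cumulative weight:
  y=1 (Elwood, w=50) cum 50
  y=3 (Brookfield, w=3) cum 53
  y=3 (Denby, w=200) cum 253
  y=3 (Granby, w=75) cum 328
  y=6 (Calder, w=100) cum 428  ← median
  y=7 (Ashton, w=225) cum 653
  y=8 (Holt, w=100) cum 753
  y=9 (Fenton, w=7) cum 760
⇒ y* = 6

(6, 6)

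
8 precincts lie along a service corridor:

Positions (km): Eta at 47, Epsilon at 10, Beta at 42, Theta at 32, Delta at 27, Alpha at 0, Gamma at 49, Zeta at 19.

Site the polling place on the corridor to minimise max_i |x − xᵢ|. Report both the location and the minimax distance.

The 1-center on a line is the midpoint of the two extreme points: leftmost at 0, rightmost at 49.
Optimal location = (0 + 49)/2 = 24.5; maximum distance = (49 − 0)/2 = 24.5.

location 24.5, max distance 24.5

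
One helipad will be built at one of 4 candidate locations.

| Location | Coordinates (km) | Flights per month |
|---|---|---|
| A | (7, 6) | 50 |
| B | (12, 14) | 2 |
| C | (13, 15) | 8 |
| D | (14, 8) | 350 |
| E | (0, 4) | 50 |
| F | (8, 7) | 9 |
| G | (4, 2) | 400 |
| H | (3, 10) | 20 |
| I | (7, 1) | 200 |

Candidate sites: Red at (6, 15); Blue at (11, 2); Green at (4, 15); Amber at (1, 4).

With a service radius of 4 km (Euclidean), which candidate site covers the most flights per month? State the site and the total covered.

Amber, covering 450

Coverage radius r = 4 km; a point is covered iff (Δx)²+(Δy)² ≤ 4² = 16.
  Red (6, 15): covers {none} → 0
  Blue (11, 2): covers {none} → 0
  Green (4, 15): covers {none} → 0
  Amber (1, 4): covers {E, G} → 450
Maximum coverage at Amber: 450 flights per month.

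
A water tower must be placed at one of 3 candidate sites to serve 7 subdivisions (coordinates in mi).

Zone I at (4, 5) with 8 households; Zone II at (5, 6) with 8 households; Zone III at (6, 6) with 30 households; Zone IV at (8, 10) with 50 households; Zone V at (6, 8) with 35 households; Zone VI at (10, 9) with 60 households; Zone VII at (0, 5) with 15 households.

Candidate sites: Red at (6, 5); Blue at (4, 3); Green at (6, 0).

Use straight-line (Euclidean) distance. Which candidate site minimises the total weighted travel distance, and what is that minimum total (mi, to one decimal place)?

Total weighted distance at each candidate:
  Red (6, 5): total = 861.0
  Blue (4, 3): total = 1317.3
  Green (6, 0): total = 1769.7
Minimum is at Red with total 861.0 mi.

Red, total 861.0 mi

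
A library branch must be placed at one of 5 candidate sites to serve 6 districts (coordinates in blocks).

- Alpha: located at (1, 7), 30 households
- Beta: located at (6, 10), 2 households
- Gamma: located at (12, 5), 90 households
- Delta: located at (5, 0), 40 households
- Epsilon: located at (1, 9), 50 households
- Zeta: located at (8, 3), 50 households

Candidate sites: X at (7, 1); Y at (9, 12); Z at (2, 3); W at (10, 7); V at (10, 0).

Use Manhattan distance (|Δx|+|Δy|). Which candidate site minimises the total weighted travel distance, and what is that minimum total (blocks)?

Total weighted distance at each candidate:
  X (7, 1): total = 2160
  Y (9, 12): total = 2990
  Z (2, 3): total = 2142
  W (10, 7): total = 1974
  V (10, 0): total = 2488
Minimum is at W with total 1974 blocks.

W, total 1974 blocks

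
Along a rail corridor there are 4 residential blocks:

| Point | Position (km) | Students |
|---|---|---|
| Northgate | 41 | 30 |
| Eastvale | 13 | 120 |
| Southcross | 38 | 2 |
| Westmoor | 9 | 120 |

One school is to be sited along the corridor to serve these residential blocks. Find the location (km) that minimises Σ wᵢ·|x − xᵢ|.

For a sum of weighted absolute distances on a line, the optimum is the weighted median (not the mean). Total weight W = 272; half-weight = 136.
Sort by position and accumulate weight:
  km 9 (Westmoor, w=120) → cum 120
  km 13 (Eastvale, w=120) → cum 240  ≥ 136 → median here
  km 38 (Southcross, w=2) → cum 242
  km 41 (Northgate, w=30) → cum 272
Optimal location: km 13.

x = 13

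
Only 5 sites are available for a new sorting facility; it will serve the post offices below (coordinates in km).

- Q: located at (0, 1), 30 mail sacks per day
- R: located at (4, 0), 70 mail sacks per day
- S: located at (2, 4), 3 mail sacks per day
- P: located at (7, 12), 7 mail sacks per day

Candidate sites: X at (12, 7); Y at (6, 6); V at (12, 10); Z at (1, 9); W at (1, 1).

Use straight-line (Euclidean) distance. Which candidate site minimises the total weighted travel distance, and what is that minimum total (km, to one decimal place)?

Total weighted distance at each candidate:
  X (12, 7): total = 1227.4
  Y (6, 6): total = 733.0
  V (12, 10): total = 1419.1
  Z (1, 9): total = 968.2
  W (1, 1): total = 348.6
Minimum is at W with total 348.6 km.

W, total 348.6 km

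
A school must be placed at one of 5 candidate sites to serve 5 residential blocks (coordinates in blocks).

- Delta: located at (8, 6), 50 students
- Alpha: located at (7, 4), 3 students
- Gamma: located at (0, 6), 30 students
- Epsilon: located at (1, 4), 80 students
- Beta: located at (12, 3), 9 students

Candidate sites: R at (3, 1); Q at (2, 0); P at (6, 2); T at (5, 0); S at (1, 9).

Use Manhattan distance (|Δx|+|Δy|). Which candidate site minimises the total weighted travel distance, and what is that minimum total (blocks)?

S, total 1206 blocks

Total weighted distance at each candidate:
  R (3, 1): total = 1260
  Q (2, 0): total = 1384
  P (6, 2): total = 1232
  T (5, 0): total = 1528
  S (1, 9): total = 1206
Minimum is at S with total 1206 blocks.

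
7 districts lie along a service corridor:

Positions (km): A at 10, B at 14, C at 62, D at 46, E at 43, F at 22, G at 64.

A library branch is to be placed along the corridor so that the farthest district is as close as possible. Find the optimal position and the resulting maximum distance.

location 37, max distance 27

The 1-center on a line is the midpoint of the two extreme points: leftmost at 10, rightmost at 64.
Optimal location = (10 + 64)/2 = 37; maximum distance = (64 − 10)/2 = 27.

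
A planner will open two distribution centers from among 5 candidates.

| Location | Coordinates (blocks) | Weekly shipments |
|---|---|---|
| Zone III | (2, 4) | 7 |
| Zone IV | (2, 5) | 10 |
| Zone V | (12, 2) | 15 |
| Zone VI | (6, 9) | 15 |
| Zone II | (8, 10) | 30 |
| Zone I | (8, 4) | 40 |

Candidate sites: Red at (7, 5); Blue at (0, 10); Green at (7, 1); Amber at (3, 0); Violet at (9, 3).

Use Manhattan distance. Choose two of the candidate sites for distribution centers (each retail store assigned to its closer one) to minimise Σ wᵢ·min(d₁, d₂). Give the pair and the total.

Evaluate every pair (each demand assigned to the nearer of the two):
  {Red, Violet}: total = 487
  {Red, Green}: total = 517
  {Red, Amber}: total = 540
  {Red, Blue}: total = 547
  {Amber, Violet}: total = 610
  {Blue, Violet}: total = 611
  {Green, Violet}: total = 661
  {Blue, Green}: total = 721
  {Green, Amber}: total = 780
  {Blue, Amber}: total = 965
Best pair: {Red, Violet} with total 487.

{Red, Violet}, total 487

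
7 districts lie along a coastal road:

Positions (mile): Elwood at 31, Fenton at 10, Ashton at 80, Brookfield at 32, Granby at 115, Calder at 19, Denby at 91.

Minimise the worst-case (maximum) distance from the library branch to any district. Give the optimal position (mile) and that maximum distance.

location 62.5, max distance 52.5

The 1-center on a line is the midpoint of the two extreme points: leftmost at 10, rightmost at 115.
Optimal location = (10 + 115)/2 = 62.5; maximum distance = (115 − 10)/2 = 52.5.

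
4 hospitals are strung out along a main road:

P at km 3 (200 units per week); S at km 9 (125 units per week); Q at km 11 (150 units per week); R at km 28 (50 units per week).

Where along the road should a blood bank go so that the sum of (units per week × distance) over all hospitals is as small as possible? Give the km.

x = 9

For a sum of weighted absolute distances on a line, the optimum is the weighted median (not the mean). Total weight W = 525; half-weight = 262.5.
Sort by position and accumulate weight:
  km 3 (P, w=200) → cum 200
  km 9 (S, w=125) → cum 325  ≥ 262.5 → median here
  km 11 (Q, w=150) → cum 475
  km 28 (R, w=50) → cum 525
Optimal location: km 9.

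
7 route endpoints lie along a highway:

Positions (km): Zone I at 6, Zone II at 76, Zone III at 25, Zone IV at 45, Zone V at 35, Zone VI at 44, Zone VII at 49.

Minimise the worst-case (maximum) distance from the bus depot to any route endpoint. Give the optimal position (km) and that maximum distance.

The 1-center on a line is the midpoint of the two extreme points: leftmost at 6, rightmost at 76.
Optimal location = (6 + 76)/2 = 41; maximum distance = (76 − 6)/2 = 35.

location 41, max distance 35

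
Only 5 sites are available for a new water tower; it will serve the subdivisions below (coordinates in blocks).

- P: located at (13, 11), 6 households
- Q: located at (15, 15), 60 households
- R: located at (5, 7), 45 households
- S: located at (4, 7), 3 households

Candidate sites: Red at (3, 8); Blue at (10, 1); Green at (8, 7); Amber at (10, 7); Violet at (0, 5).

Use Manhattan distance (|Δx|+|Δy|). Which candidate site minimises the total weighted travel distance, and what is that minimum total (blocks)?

Total weighted distance at each candidate:
  Red (3, 8): total = 1359
  Blue (10, 1): total = 1749
  Green (8, 7): total = 1101
  Amber (10, 7): total = 1065
  Violet (0, 5): total = 1947
Minimum is at Amber with total 1065 blocks.

Amber, total 1065 blocks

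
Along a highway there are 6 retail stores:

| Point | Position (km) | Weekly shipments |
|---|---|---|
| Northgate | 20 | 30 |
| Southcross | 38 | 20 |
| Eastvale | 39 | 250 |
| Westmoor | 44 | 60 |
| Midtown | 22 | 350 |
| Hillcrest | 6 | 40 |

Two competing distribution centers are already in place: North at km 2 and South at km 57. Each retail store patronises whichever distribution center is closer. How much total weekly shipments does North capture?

The indifferent point is the midpoint (2+57)/2 = 29.5; retail stores left of it (closer to North at 2) go to North, those right go to South.
  Hillcrest at 6 (w=40) → North
  Northgate at 20 (w=30) → North
  Midtown at 22 (w=350) → North
  Southcross at 38 (w=20) → South
  Eastvale at 39 (w=250) → South
  Westmoor at 44 (w=60) → South
North captures 420; South captures 330.

420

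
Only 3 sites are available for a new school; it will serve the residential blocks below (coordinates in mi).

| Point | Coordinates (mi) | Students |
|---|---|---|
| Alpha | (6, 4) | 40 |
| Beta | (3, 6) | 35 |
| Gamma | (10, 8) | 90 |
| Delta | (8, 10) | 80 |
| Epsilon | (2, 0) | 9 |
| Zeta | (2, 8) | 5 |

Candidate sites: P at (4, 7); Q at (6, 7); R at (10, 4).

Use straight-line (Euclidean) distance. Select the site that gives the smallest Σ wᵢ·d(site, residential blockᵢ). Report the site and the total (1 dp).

Q, total 983.4 mi

Total weighted distance at each candidate:
  P (4, 7): total = 1217.9
  Q (6, 7): total = 983.4
  R (10, 4): total = 1406.0
Minimum is at Q with total 983.4 mi.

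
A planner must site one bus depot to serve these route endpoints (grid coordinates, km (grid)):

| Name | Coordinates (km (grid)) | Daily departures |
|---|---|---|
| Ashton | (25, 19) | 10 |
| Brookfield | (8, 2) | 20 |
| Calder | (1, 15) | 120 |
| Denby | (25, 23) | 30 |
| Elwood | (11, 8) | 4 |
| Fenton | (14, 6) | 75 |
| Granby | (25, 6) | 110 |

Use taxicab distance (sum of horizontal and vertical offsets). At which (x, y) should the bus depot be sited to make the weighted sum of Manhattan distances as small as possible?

Manhattan distance separates: Σwᵢ(|x−xᵢ|+|y−yᵢ|) = Σwᵢ|x−xᵢ| + Σwᵢ|y−yᵢ|, so x and y are optimised independently as 1-D weighted medians.
Total weight W = 369; half = 184.5.
x-coordinate, sorted with cumulative weight:
  x=1 (Calder, w=120) cum 120
  x=8 (Brookfield, w=20) cum 140
  x=11 (Elwood, w=4) cum 144
  x=14 (Fenton, w=75) cum 219  ← median
  x=25 (Ashton, w=10) cum 229
  x=25 (Denby, w=30) cum 259
  x=25 (Granby, w=110) cum 369
⇒ x* = 14
y-coordinate, sorted with cumulative weight:
  y=2 (Brookfield, w=20) cum 20
  y=6 (Fenton, w=75) cum 95
  y=6 (Granby, w=110) cum 205  ← median
  y=8 (Elwood, w=4) cum 209
  y=15 (Calder, w=120) cum 329
  y=19 (Ashton, w=10) cum 339
  y=23 (Denby, w=30) cum 369
⇒ y* = 6

(14, 6)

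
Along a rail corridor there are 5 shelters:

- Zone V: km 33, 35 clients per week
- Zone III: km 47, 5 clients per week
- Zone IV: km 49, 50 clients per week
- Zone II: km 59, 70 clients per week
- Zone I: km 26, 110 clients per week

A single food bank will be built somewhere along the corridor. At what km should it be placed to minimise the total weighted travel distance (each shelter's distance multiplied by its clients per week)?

For a sum of weighted absolute distances on a line, the optimum is the weighted median (not the mean). Total weight W = 270; half-weight = 135.
Sort by position and accumulate weight:
  km 26 (Zone I, w=110) → cum 110
  km 33 (Zone V, w=35) → cum 145  ≥ 135 → median here
  km 47 (Zone III, w=5) → cum 150
  km 49 (Zone IV, w=50) → cum 200
  km 59 (Zone II, w=70) → cum 270
Optimal location: km 33.

x = 33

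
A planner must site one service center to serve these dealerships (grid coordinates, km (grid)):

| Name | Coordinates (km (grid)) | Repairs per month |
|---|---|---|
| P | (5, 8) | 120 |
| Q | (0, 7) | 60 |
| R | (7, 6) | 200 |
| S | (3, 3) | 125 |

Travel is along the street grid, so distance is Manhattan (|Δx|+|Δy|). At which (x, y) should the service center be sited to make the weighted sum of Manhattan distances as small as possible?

Manhattan distance separates: Σwᵢ(|x−xᵢ|+|y−yᵢ|) = Σwᵢ|x−xᵢ| + Σwᵢ|y−yᵢ|, so x and y are optimised independently as 1-D weighted medians.
Total weight W = 505; half = 252.5.
x-coordinate, sorted with cumulative weight:
  x=0 (Q, w=60) cum 60
  x=3 (S, w=125) cum 185
  x=5 (P, w=120) cum 305  ← median
  x=7 (R, w=200) cum 505
⇒ x* = 5
y-coordinate, sorted with cumulative weight:
  y=3 (S, w=125) cum 125
  y=6 (R, w=200) cum 325  ← median
  y=7 (Q, w=60) cum 385
  y=8 (P, w=120) cum 505
⇒ y* = 6

(5, 6)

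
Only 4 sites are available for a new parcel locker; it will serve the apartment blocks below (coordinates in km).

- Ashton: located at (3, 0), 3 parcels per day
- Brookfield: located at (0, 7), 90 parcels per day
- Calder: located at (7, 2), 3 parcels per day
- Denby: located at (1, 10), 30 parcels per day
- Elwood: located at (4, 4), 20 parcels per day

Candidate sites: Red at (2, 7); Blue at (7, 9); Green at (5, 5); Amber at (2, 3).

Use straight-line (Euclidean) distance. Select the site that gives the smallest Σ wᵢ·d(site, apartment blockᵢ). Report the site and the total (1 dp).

Total weighted distance at each candidate:
  Red (2, 7): total = 389.4
  Blue (7, 9): total = 1004.9
  Green (5, 5): total = 732.0
  Amber (2, 3): total = 684.1
Minimum is at Red with total 389.4 km.

Red, total 389.4 km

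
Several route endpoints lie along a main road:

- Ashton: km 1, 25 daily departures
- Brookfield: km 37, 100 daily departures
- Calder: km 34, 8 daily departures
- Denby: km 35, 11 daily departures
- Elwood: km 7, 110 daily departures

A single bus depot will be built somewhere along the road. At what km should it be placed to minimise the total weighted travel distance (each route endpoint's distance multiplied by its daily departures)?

For a sum of weighted absolute distances on a line, the optimum is the weighted median (not the mean). Total weight W = 254; half-weight = 127.
Sort by position and accumulate weight:
  km 1 (Ashton, w=25) → cum 25
  km 7 (Elwood, w=110) → cum 135  ≥ 127 → median here
  km 34 (Calder, w=8) → cum 143
  km 35 (Denby, w=11) → cum 154
  km 37 (Brookfield, w=100) → cum 254
Optimal location: km 7.

x = 7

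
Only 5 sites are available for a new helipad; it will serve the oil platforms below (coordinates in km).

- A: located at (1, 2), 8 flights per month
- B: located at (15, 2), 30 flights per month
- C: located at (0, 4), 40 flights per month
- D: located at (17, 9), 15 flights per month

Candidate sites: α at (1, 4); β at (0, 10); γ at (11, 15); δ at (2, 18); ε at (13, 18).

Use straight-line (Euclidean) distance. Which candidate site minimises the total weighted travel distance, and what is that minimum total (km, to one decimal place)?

Total weighted distance at each candidate:
  α (1, 4): total = 731.7
  β (0, 10): total = 1069.9
  γ (11, 15): total = 1288.8
  δ (2, 18): total = 1574.8
  ε (13, 18): total = 1555.7
Minimum is at α with total 731.7 km.

α, total 731.7 km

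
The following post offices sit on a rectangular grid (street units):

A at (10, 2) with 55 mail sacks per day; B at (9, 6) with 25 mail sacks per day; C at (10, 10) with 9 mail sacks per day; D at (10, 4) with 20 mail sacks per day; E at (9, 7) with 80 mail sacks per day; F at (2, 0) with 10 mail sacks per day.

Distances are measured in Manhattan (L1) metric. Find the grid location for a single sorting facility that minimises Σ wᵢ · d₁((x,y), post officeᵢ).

(9, 6)

Manhattan distance separates: Σwᵢ(|x−xᵢ|+|y−yᵢ|) = Σwᵢ|x−xᵢ| + Σwᵢ|y−yᵢ|, so x and y are optimised independently as 1-D weighted medians.
Total weight W = 199; half = 99.5.
x-coordinate, sorted with cumulative weight:
  x=2 (F, w=10) cum 10
  x=9 (B, w=25) cum 35
  x=9 (E, w=80) cum 115  ← median
  x=10 (A, w=55) cum 170
  x=10 (C, w=9) cum 179
  x=10 (D, w=20) cum 199
⇒ x* = 9
y-coordinate, sorted with cumulative weight:
  y=0 (F, w=10) cum 10
  y=2 (A, w=55) cum 65
  y=4 (D, w=20) cum 85
  y=6 (B, w=25) cum 110  ← median
  y=7 (E, w=80) cum 190
  y=10 (C, w=9) cum 199
⇒ y* = 6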